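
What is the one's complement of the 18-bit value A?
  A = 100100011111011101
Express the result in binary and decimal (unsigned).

Flip each bit (0->1, 1->0):
  100100011111011101
  011011100000100010

Answer: 011011100000100010 (112674)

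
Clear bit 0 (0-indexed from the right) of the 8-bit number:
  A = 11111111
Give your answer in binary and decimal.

Mask = ~(1 << 0) = 11111110
Bit 0 of A is 1, so AND-ing with the mask clears it to 0.
  11111111
& 11111110
----------
  11111110

Answer: 11111110 (254)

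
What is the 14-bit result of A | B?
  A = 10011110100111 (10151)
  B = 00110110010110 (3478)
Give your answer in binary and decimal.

Apply | to each column (1 where either bit is 1):
  10011110100111
| 00110110010110
----------------
  10111110110111

Answer: 10111110110111 (12215)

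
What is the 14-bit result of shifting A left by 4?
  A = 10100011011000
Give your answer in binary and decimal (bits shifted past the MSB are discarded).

Shift left by 4: drop the top 4 bit(s), append 4 zero(s) on the right.
  10100011011000  ->  discard [1010], keep [0011011000], append 0000
= 00110110000000

Answer: 00110110000000 (3456)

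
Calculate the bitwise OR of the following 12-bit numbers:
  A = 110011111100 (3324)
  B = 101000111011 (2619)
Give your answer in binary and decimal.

Apply | to each column (1 where either bit is 1):
  110011111100
| 101000111011
--------------
  111011111111

Answer: 111011111111 (3839)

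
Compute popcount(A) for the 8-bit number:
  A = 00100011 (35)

00100011
1-bits at positions (from bit 0 = LSB): 0, 1, 5
Count = 3

Answer: 3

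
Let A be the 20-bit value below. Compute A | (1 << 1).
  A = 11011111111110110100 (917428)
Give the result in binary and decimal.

Mask = 1 << 1 = 00000000000000000010
Bit 1 of A is 0, so OR-ing with the mask flips it to 1.
  11011111111110110100
| 00000000000000000010
----------------------
  11011111111110110110

Answer: 11011111111110110110 (917430)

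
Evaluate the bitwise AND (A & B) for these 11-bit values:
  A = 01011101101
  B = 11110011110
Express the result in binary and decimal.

Apply & to each column (1 only where both bits are 1):
  01011101101
& 11110011110
-------------
  01010001100

Answer: 01010001100 (652)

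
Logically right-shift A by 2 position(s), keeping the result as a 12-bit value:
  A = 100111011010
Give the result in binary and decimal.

Logical shift right by 2: drop the bottom 2 bit(s), prepend 2 zero(s) on the left.
  100111011010  ->  keep [1001110110], discard [10], prepend 00
= 001001110110

Answer: 001001110110 (630)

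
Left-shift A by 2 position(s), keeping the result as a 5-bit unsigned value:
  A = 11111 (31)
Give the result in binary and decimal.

Shift left by 2: drop the top 2 bit(s), append 2 zero(s) on the right.
  11111  ->  discard [11], keep [111], append 00
= 11100

Answer: 11100 (28)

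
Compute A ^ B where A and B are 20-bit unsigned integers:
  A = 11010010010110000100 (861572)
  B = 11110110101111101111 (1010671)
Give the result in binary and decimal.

Apply ^ to each column (1 where bits differ):
  11010010010110000100
^ 11110110101111101111
----------------------
  00100100111001101011

Answer: 00100100111001101011 (151147)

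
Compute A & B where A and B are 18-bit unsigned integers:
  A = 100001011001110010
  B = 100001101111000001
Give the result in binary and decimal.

Apply & to each column (1 only where both bits are 1):
  100001011001110010
& 100001101111000001
--------------------
  100001001001000000

Answer: 100001001001000000 (135744)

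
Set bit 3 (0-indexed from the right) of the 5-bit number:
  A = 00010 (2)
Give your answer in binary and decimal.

Mask = 1 << 3 = 01000
Bit 3 of A is 0, so OR-ing with the mask flips it to 1.
  00010
| 01000
-------
  01010

Answer: 01010 (10)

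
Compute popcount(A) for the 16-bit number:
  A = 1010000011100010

1010000011100010
1-bits at positions (from bit 0 = LSB): 1, 5, 6, 7, 13, 15
Count = 6

Answer: 6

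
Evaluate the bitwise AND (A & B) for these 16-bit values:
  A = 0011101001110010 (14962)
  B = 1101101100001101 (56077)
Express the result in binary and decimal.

Apply & to each column (1 only where both bits are 1):
  0011101001110010
& 1101101100001101
------------------
  0001101000000000

Answer: 0001101000000000 (6656)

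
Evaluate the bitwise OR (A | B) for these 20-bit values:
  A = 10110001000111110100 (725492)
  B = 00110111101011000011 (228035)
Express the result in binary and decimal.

Apply | to each column (1 where either bit is 1):
  10110001000111110100
| 00110111101011000011
----------------------
  10110111101111110111

Answer: 10110111101111110111 (752631)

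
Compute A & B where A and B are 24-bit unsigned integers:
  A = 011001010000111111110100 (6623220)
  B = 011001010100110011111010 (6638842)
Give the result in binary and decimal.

Apply & to each column (1 only where both bits are 1):
  011001010000111111110100
& 011001010100110011111010
--------------------------
  011001010000110011110000

Answer: 011001010000110011110000 (6622448)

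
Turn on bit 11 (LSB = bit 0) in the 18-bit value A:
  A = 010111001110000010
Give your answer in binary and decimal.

Mask = 1 << 11 = 000000100000000000
Bit 11 of A is 0, so OR-ing with the mask flips it to 1.
  010111001110000010
| 000000100000000000
--------------------
  010111101110000010

Answer: 010111101110000010 (97154)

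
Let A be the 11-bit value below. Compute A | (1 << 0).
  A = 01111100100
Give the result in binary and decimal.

Mask = 1 << 0 = 00000000001
Bit 0 of A is 0, so OR-ing with the mask flips it to 1.
  01111100100
| 00000000001
-------------
  01111100101

Answer: 01111100101 (997)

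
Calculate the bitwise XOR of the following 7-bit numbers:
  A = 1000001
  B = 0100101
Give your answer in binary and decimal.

Apply ^ to each column (1 where bits differ):
  1000001
^ 0100101
---------
  1100100

Answer: 1100100 (100)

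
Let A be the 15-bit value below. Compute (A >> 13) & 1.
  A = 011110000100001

Bit 13 is the 14th from the right.
  011110000100001
   ^
That bit is 1.

Answer: 1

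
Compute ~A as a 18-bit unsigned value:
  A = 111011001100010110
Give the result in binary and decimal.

Flip each bit (0->1, 1->0):
  111011001100010110
  000100110011101001

Answer: 000100110011101001 (19689)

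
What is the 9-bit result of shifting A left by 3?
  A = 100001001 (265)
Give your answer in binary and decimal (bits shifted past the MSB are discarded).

Shift left by 3: drop the top 3 bit(s), append 3 zero(s) on the right.
  100001001  ->  discard [100], keep [001001], append 000
= 001001000

Answer: 001001000 (72)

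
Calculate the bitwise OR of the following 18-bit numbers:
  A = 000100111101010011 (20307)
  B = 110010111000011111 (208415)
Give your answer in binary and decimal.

Apply | to each column (1 where either bit is 1):
  000100111101010011
| 110010111000011111
--------------------
  110110111101011111

Answer: 110110111101011111 (225119)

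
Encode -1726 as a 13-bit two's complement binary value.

1. Binary of +1726:  0011010111110
2. Invert bits:     1100101000001
3. Add 1:           1100101000010

Answer: 1100101000010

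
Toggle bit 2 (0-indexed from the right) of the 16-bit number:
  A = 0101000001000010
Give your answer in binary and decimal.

Mask = 1 << 2 = 0000000000000100
Bit 2 of A is 0; XOR with the mask flips it to 1.
  0101000001000010
^ 0000000000000100
------------------
  0101000001000110

Answer: 0101000001000110 (20550)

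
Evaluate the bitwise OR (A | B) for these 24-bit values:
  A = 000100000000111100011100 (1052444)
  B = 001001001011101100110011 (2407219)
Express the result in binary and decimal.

Apply | to each column (1 where either bit is 1):
  000100000000111100011100
| 001001001011101100110011
--------------------------
  001101001011111100111111

Answer: 001101001011111100111111 (3456831)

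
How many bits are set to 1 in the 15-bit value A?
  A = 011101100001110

011101100001110
1-bits at positions (from bit 0 = LSB): 1, 2, 3, 8, 9, 11, 12, 13
Count = 8

Answer: 8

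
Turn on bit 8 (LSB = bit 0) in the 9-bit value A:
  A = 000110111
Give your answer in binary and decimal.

Mask = 1 << 8 = 100000000
Bit 8 of A is 0, so OR-ing with the mask flips it to 1.
  000110111
| 100000000
-----------
  100110111

Answer: 100110111 (311)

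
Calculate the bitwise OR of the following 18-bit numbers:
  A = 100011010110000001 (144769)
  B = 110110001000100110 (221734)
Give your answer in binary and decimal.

Apply | to each column (1 where either bit is 1):
  100011010110000001
| 110110001000100110
--------------------
  110111011110100111

Answer: 110111011110100111 (227239)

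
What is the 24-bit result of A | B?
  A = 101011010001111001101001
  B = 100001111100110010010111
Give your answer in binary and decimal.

Apply | to each column (1 where either bit is 1):
  101011010001111001101001
| 100001111100110010010111
--------------------------
  101011111101111011111111

Answer: 101011111101111011111111 (11525887)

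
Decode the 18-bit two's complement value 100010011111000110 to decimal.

MSB is 1, so the value is negative. Find the magnitude:
1. Invert bits:  011101100000111001
2. Add 1:        011101100000111010  = 120890
3. Apply sign:   -120890

Answer: -120890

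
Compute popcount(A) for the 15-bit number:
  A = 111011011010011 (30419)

111011011010011
1-bits at positions (from bit 0 = LSB): 0, 1, 4, 6, 7, 9, 10, 12, 13, 14
Count = 10

Answer: 10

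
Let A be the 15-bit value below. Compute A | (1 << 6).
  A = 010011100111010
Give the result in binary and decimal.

Mask = 1 << 6 = 000000001000000
Bit 6 of A is 0, so OR-ing with the mask flips it to 1.
  010011100111010
| 000000001000000
-----------------
  010011101111010

Answer: 010011101111010 (10106)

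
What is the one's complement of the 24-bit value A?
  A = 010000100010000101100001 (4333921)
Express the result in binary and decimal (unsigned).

Flip each bit (0->1, 1->0):
  010000100010000101100001
  101111011101111010011110

Answer: 101111011101111010011110 (12443294)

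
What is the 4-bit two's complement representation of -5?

1. Binary of +5:  0101
2. Invert bits:     1010
3. Add 1:           1011

Answer: 1011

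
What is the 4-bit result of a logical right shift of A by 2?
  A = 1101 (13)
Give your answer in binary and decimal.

Logical shift right by 2: drop the bottom 2 bit(s), prepend 2 zero(s) on the left.
  1101  ->  keep [11], discard [01], prepend 00
= 0011

Answer: 0011 (3)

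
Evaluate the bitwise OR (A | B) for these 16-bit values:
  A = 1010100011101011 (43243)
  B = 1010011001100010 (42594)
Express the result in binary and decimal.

Apply | to each column (1 where either bit is 1):
  1010100011101011
| 1010011001100010
------------------
  1010111011101011

Answer: 1010111011101011 (44779)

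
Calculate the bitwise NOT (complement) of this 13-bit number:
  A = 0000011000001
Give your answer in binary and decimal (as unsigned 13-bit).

Flip each bit (0->1, 1->0):
  0000011000001
  1111100111110

Answer: 1111100111110 (7998)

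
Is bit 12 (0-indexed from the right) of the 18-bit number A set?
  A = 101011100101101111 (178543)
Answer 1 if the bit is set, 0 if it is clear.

Bit 12 is the 13th from the right.
  101011100101101111
       ^
That bit is 1.

Answer: 1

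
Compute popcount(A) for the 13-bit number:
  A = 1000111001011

1000111001011
1-bits at positions (from bit 0 = LSB): 0, 1, 3, 6, 7, 8, 12
Count = 7

Answer: 7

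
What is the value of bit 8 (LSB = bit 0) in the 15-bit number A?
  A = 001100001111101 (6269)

Bit 8 is the 9th from the right.
  001100001111101
        ^
That bit is 0.

Answer: 0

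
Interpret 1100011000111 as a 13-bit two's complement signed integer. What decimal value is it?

MSB is 1, so the value is negative. Find the magnitude:
1. Invert bits:  0011100111000
2. Add 1:        0011100111001  = 1849
3. Apply sign:   -1849

Answer: -1849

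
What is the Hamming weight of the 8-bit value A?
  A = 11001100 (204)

11001100
1-bits at positions (from bit 0 = LSB): 2, 3, 6, 7
Count = 4

Answer: 4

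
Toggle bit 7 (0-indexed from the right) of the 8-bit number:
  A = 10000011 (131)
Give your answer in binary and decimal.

Mask = 1 << 7 = 10000000
Bit 7 of A is 1; XOR with the mask flips it to 0.
  10000011
^ 10000000
----------
  00000011

Answer: 00000011 (3)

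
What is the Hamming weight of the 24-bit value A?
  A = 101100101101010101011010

101100101101010101011010
1-bits at positions (from bit 0 = LSB): 1, 3, 4, 6, 8, 10, 12, 14, 15, 17, 20, 21, 23
Count = 13

Answer: 13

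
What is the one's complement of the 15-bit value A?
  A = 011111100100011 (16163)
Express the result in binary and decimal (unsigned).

Flip each bit (0->1, 1->0):
  011111100100011
  100000011011100

Answer: 100000011011100 (16604)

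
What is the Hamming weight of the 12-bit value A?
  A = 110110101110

110110101110
1-bits at positions (from bit 0 = LSB): 1, 2, 3, 5, 7, 8, 10, 11
Count = 8

Answer: 8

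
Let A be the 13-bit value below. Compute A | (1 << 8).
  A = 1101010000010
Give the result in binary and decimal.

Mask = 1 << 8 = 0000100000000
Bit 8 of A is 0, so OR-ing with the mask flips it to 1.
  1101010000010
| 0000100000000
---------------
  1101110000010

Answer: 1101110000010 (7042)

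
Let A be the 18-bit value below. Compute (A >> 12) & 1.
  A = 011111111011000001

Bit 12 is the 13th from the right.
  011111111011000001
       ^
That bit is 1.

Answer: 1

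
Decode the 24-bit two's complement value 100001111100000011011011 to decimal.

MSB is 1, so the value is negative. Find the magnitude:
1. Invert bits:  011110000011111100100100
2. Add 1:        011110000011111100100101  = 7880485
3. Apply sign:   -7880485

Answer: -7880485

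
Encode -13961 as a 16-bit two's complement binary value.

1. Binary of +13961:  0011011010001001
2. Invert bits:     1100100101110110
3. Add 1:           1100100101110111

Answer: 1100100101110111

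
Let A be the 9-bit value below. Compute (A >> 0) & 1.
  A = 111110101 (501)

Bit 0 is the 1st from the right.
  111110101
          ^
That bit is 1.

Answer: 1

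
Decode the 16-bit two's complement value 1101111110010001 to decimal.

MSB is 1, so the value is negative. Find the magnitude:
1. Invert bits:  0010000001101110
2. Add 1:        0010000001101111  = 8303
3. Apply sign:   -8303

Answer: -8303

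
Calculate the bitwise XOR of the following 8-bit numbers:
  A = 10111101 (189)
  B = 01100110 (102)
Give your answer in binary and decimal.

Apply ^ to each column (1 where bits differ):
  10111101
^ 01100110
----------
  11011011

Answer: 11011011 (219)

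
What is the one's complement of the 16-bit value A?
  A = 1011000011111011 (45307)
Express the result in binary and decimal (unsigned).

Flip each bit (0->1, 1->0):
  1011000011111011
  0100111100000100

Answer: 0100111100000100 (20228)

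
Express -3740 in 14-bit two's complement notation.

1. Binary of +3740:  00111010011100
2. Invert bits:     11000101100011
3. Add 1:           11000101100100

Answer: 11000101100100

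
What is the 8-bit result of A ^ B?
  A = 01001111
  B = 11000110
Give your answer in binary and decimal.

Apply ^ to each column (1 where bits differ):
  01001111
^ 11000110
----------
  10001001

Answer: 10001001 (137)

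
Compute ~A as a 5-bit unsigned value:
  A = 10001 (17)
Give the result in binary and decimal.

Flip each bit (0->1, 1->0):
  10001
  01110

Answer: 01110 (14)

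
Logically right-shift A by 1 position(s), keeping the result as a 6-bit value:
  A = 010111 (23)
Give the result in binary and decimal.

Logical shift right by 1: drop the bottom 1 bit(s), prepend 1 zero(s) on the left.
  010111  ->  keep [01011], discard [1], prepend 0
= 001011

Answer: 001011 (11)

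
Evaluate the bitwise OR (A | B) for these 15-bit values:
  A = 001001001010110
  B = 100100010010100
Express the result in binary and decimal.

Apply | to each column (1 where either bit is 1):
  001001001010110
| 100100010010100
-----------------
  101101011010110

Answer: 101101011010110 (23254)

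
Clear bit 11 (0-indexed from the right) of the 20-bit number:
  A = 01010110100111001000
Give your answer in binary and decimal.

Mask = ~(1 << 11) = 11111111011111111111
Bit 11 of A is 1, so AND-ing with the mask clears it to 0.
  01010110100111001000
& 11111111011111111111
----------------------
  01010110000111001000

Answer: 01010110000111001000 (352712)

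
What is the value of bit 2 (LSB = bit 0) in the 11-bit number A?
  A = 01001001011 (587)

Bit 2 is the 3rd from the right.
  01001001011
          ^
That bit is 0.

Answer: 0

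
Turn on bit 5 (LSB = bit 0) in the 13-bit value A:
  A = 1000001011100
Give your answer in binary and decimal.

Mask = 1 << 5 = 0000000100000
Bit 5 of A is 0, so OR-ing with the mask flips it to 1.
  1000001011100
| 0000000100000
---------------
  1000001111100

Answer: 1000001111100 (4220)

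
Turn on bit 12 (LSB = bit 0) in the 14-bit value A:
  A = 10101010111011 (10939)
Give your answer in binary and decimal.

Mask = 1 << 12 = 01000000000000
Bit 12 of A is 0, so OR-ing with the mask flips it to 1.
  10101010111011
| 01000000000000
----------------
  11101010111011

Answer: 11101010111011 (15035)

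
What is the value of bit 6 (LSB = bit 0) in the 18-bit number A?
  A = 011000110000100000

Bit 6 is the 7th from the right.
  011000110000100000
             ^
That bit is 0.

Answer: 0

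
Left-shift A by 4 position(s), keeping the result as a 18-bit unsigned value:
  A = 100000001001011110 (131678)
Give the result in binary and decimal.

Shift left by 4: drop the top 4 bit(s), append 4 zero(s) on the right.
  100000001001011110  ->  discard [1000], keep [00001001011110], append 0000
= 000010010111100000

Answer: 000010010111100000 (9696)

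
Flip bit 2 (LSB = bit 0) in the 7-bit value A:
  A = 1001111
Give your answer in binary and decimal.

Mask = 1 << 2 = 0000100
Bit 2 of A is 1; XOR with the mask flips it to 0.
  1001111
^ 0000100
---------
  1001011

Answer: 1001011 (75)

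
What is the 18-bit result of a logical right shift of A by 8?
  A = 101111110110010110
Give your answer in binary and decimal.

Logical shift right by 8: drop the bottom 8 bit(s), prepend 8 zero(s) on the left.
  101111110110010110  ->  keep [1011111101], discard [10010110], prepend 00000000
= 000000001011111101

Answer: 000000001011111101 (765)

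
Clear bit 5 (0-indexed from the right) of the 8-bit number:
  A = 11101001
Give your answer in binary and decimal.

Mask = ~(1 << 5) = 11011111
Bit 5 of A is 1, so AND-ing with the mask clears it to 0.
  11101001
& 11011111
----------
  11001001

Answer: 11001001 (201)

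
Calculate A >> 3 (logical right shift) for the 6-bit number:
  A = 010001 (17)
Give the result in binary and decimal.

Logical shift right by 3: drop the bottom 3 bit(s), prepend 3 zero(s) on the left.
  010001  ->  keep [010], discard [001], prepend 000
= 000010

Answer: 000010 (2)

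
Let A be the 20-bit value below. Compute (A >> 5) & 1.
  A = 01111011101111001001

Bit 5 is the 6th from the right.
  01111011101111001001
                ^
That bit is 0.

Answer: 0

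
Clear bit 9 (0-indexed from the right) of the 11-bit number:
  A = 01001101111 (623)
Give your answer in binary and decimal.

Mask = ~(1 << 9) = 10111111111
Bit 9 of A is 1, so AND-ing with the mask clears it to 0.
  01001101111
& 10111111111
-------------
  00001101111

Answer: 00001101111 (111)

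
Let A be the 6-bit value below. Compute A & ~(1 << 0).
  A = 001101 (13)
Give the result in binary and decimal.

Mask = ~(1 << 0) = 111110
Bit 0 of A is 1, so AND-ing with the mask clears it to 0.
  001101
& 111110
--------
  001100

Answer: 001100 (12)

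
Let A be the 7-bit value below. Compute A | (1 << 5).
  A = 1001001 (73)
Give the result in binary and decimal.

Mask = 1 << 5 = 0100000
Bit 5 of A is 0, so OR-ing with the mask flips it to 1.
  1001001
| 0100000
---------
  1101001

Answer: 1101001 (105)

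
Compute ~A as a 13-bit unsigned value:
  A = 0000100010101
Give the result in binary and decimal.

Flip each bit (0->1, 1->0):
  0000100010101
  1111011101010

Answer: 1111011101010 (7914)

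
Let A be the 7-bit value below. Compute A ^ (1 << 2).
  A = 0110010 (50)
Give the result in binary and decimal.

Mask = 1 << 2 = 0000100
Bit 2 of A is 0; XOR with the mask flips it to 1.
  0110010
^ 0000100
---------
  0110110

Answer: 0110110 (54)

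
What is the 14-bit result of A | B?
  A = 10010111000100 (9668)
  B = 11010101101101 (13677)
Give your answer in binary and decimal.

Apply | to each column (1 where either bit is 1):
  10010111000100
| 11010101101101
----------------
  11010111101101

Answer: 11010111101101 (13805)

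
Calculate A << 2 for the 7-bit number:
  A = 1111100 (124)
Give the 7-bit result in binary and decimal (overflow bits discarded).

Shift left by 2: drop the top 2 bit(s), append 2 zero(s) on the right.
  1111100  ->  discard [11], keep [11100], append 00
= 1110000

Answer: 1110000 (112)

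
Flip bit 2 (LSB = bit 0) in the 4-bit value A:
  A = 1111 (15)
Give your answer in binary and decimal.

Mask = 1 << 2 = 0100
Bit 2 of A is 1; XOR with the mask flips it to 0.
  1111
^ 0100
------
  1011

Answer: 1011 (11)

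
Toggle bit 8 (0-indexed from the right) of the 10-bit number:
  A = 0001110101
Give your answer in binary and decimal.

Mask = 1 << 8 = 0100000000
Bit 8 of A is 0; XOR with the mask flips it to 1.
  0001110101
^ 0100000000
------------
  0101110101

Answer: 0101110101 (373)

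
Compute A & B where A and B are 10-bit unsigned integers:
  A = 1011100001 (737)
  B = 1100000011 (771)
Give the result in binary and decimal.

Apply & to each column (1 only where both bits are 1):
  1011100001
& 1100000011
------------
  1000000001

Answer: 1000000001 (513)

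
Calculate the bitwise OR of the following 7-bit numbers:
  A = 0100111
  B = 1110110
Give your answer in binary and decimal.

Apply | to each column (1 where either bit is 1):
  0100111
| 1110110
---------
  1110111

Answer: 1110111 (119)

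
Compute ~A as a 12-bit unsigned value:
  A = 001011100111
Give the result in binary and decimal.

Flip each bit (0->1, 1->0):
  001011100111
  110100011000

Answer: 110100011000 (3352)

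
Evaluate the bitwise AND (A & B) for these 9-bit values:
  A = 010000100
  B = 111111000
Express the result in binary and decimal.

Apply & to each column (1 only where both bits are 1):
  010000100
& 111111000
-----------
  010000000

Answer: 010000000 (128)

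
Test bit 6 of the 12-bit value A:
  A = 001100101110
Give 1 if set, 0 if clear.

Bit 6 is the 7th from the right.
  001100101110
       ^
That bit is 0.

Answer: 0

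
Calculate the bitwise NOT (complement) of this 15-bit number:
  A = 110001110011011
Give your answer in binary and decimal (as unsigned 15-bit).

Flip each bit (0->1, 1->0):
  110001110011011
  001110001100100

Answer: 001110001100100 (7268)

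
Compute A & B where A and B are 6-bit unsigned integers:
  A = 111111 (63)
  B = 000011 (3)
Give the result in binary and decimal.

Apply & to each column (1 only where both bits are 1):
  111111
& 000011
--------
  000011

Answer: 000011 (3)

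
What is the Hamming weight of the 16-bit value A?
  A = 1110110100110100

1110110100110100
1-bits at positions (from bit 0 = LSB): 2, 4, 5, 8, 10, 11, 13, 14, 15
Count = 9

Answer: 9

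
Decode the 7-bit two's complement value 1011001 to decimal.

MSB is 1, so the value is negative. Find the magnitude:
1. Invert bits:  0100110
2. Add 1:        0100111  = 39
3. Apply sign:   -39

Answer: -39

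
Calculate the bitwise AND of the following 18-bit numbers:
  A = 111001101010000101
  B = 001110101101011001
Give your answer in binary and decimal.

Apply & to each column (1 only where both bits are 1):
  111001101010000101
& 001110101101011001
--------------------
  001000101000000001

Answer: 001000101000000001 (35329)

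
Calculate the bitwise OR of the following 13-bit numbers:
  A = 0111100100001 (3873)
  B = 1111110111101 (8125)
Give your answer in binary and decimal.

Apply | to each column (1 where either bit is 1):
  0111100100001
| 1111110111101
---------------
  1111110111101

Answer: 1111110111101 (8125)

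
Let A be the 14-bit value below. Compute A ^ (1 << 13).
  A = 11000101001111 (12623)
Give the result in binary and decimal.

Mask = 1 << 13 = 10000000000000
Bit 13 of A is 1; XOR with the mask flips it to 0.
  11000101001111
^ 10000000000000
----------------
  01000101001111

Answer: 01000101001111 (4431)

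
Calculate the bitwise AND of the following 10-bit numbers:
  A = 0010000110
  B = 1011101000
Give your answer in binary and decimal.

Apply & to each column (1 only where both bits are 1):
  0010000110
& 1011101000
------------
  0010000000

Answer: 0010000000 (128)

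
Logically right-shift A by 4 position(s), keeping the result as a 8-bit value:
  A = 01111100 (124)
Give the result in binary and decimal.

Logical shift right by 4: drop the bottom 4 bit(s), prepend 4 zero(s) on the left.
  01111100  ->  keep [0111], discard [1100], prepend 0000
= 00000111

Answer: 00000111 (7)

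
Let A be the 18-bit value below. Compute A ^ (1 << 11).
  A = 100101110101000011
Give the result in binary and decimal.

Mask = 1 << 11 = 000000100000000000
Bit 11 of A is 1; XOR with the mask flips it to 0.
  100101110101000011
^ 000000100000000000
--------------------
  100101010101000011

Answer: 100101010101000011 (152899)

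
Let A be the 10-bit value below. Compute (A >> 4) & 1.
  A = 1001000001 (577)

Bit 4 is the 5th from the right.
  1001000001
       ^
That bit is 0.

Answer: 0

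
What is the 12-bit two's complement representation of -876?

1. Binary of +876:  001101101100
2. Invert bits:     110010010011
3. Add 1:           110010010100

Answer: 110010010100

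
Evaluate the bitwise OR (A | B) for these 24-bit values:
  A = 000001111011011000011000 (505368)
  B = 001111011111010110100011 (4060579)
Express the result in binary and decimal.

Apply | to each column (1 where either bit is 1):
  000001111011011000011000
| 001111011111010110100011
--------------------------
  001111111111011110111011

Answer: 001111111111011110111011 (4192187)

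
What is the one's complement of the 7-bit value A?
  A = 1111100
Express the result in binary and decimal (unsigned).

Flip each bit (0->1, 1->0):
  1111100
  0000011

Answer: 0000011 (3)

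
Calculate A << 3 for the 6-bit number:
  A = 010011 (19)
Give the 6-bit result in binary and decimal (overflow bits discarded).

Shift left by 3: drop the top 3 bit(s), append 3 zero(s) on the right.
  010011  ->  discard [010], keep [011], append 000
= 011000

Answer: 011000 (24)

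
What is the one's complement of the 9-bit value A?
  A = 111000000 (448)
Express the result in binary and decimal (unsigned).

Flip each bit (0->1, 1->0):
  111000000
  000111111

Answer: 000111111 (63)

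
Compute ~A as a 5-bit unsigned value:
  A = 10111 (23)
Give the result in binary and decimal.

Flip each bit (0->1, 1->0):
  10111
  01000

Answer: 01000 (8)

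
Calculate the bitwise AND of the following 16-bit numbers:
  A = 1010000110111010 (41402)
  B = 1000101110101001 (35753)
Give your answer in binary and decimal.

Apply & to each column (1 only where both bits are 1):
  1010000110111010
& 1000101110101001
------------------
  1000000110101000

Answer: 1000000110101000 (33192)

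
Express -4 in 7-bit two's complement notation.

1. Binary of +4:  0000100
2. Invert bits:     1111011
3. Add 1:           1111100

Answer: 1111100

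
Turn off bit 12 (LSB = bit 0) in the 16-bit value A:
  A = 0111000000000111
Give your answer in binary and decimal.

Mask = ~(1 << 12) = 1110111111111111
Bit 12 of A is 1, so AND-ing with the mask clears it to 0.
  0111000000000111
& 1110111111111111
------------------
  0110000000000111

Answer: 0110000000000111 (24583)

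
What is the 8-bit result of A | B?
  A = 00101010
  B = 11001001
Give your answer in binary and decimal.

Apply | to each column (1 where either bit is 1):
  00101010
| 11001001
----------
  11101011

Answer: 11101011 (235)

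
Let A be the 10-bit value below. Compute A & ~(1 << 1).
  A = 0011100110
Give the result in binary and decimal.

Mask = ~(1 << 1) = 1111111101
Bit 1 of A is 1, so AND-ing with the mask clears it to 0.
  0011100110
& 1111111101
------------
  0011100100

Answer: 0011100100 (228)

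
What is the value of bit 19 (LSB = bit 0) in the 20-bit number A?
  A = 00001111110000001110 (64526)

Bit 19 is the 20th from the right.
  00001111110000001110
  ^
That bit is 0.

Answer: 0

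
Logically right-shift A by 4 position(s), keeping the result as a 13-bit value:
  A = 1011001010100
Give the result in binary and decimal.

Logical shift right by 4: drop the bottom 4 bit(s), prepend 4 zero(s) on the left.
  1011001010100  ->  keep [101100101], discard [0100], prepend 0000
= 0000101100101

Answer: 0000101100101 (357)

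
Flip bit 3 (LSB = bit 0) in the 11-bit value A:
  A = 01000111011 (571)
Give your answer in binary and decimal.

Mask = 1 << 3 = 00000001000
Bit 3 of A is 1; XOR with the mask flips it to 0.
  01000111011
^ 00000001000
-------------
  01000110011

Answer: 01000110011 (563)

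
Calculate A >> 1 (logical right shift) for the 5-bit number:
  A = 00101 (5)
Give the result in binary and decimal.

Logical shift right by 1: drop the bottom 1 bit(s), prepend 1 zero(s) on the left.
  00101  ->  keep [0010], discard [1], prepend 0
= 00010

Answer: 00010 (2)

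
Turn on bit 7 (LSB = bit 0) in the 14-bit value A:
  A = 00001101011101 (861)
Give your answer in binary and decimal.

Mask = 1 << 7 = 00000010000000
Bit 7 of A is 0, so OR-ing with the mask flips it to 1.
  00001101011101
| 00000010000000
----------------
  00001111011101

Answer: 00001111011101 (989)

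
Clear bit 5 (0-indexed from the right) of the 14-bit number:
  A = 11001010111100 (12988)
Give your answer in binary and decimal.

Mask = ~(1 << 5) = 11111111011111
Bit 5 of A is 1, so AND-ing with the mask clears it to 0.
  11001010111100
& 11111111011111
----------------
  11001010011100

Answer: 11001010011100 (12956)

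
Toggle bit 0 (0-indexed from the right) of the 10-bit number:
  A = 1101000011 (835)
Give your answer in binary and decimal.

Mask = 1 << 0 = 0000000001
Bit 0 of A is 1; XOR with the mask flips it to 0.
  1101000011
^ 0000000001
------------
  1101000010

Answer: 1101000010 (834)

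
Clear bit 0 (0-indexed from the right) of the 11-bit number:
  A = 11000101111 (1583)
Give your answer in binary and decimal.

Mask = ~(1 << 0) = 11111111110
Bit 0 of A is 1, so AND-ing with the mask clears it to 0.
  11000101111
& 11111111110
-------------
  11000101110

Answer: 11000101110 (1582)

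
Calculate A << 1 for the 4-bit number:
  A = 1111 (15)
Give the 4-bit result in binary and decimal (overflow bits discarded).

Shift left by 1: drop the top 1 bit(s), append 1 zero(s) on the right.
  1111  ->  discard [1], keep [111], append 0
= 1110

Answer: 1110 (14)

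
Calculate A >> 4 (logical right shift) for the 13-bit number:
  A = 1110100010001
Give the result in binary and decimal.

Logical shift right by 4: drop the bottom 4 bit(s), prepend 4 zero(s) on the left.
  1110100010001  ->  keep [111010001], discard [0001], prepend 0000
= 0000111010001

Answer: 0000111010001 (465)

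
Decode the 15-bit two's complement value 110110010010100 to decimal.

MSB is 1, so the value is negative. Find the magnitude:
1. Invert bits:  001001101101011
2. Add 1:        001001101101100  = 4972
3. Apply sign:   -4972

Answer: -4972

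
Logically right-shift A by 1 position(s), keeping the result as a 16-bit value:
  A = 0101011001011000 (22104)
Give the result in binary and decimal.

Logical shift right by 1: drop the bottom 1 bit(s), prepend 1 zero(s) on the left.
  0101011001011000  ->  keep [010101100101100], discard [0], prepend 0
= 0010101100101100

Answer: 0010101100101100 (11052)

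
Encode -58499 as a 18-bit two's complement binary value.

1. Binary of +58499:  001110010010000011
2. Invert bits:     110001101101111100
3. Add 1:           110001101101111101

Answer: 110001101101111101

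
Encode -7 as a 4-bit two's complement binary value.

1. Binary of +7:  0111
2. Invert bits:     1000
3. Add 1:           1001

Answer: 1001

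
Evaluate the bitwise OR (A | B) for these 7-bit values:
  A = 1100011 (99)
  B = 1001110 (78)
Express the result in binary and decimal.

Apply | to each column (1 where either bit is 1):
  1100011
| 1001110
---------
  1101111

Answer: 1101111 (111)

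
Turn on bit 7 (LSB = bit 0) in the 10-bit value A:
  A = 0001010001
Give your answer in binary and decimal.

Mask = 1 << 7 = 0010000000
Bit 7 of A is 0, so OR-ing with the mask flips it to 1.
  0001010001
| 0010000000
------------
  0011010001

Answer: 0011010001 (209)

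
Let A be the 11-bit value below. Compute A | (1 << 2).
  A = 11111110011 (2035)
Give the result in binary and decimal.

Mask = 1 << 2 = 00000000100
Bit 2 of A is 0, so OR-ing with the mask flips it to 1.
  11111110011
| 00000000100
-------------
  11111110111

Answer: 11111110111 (2039)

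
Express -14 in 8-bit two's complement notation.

1. Binary of +14:  00001110
2. Invert bits:     11110001
3. Add 1:           11110010

Answer: 11110010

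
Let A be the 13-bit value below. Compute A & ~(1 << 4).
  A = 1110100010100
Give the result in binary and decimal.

Mask = ~(1 << 4) = 1111111101111
Bit 4 of A is 1, so AND-ing with the mask clears it to 0.
  1110100010100
& 1111111101111
---------------
  1110100000100

Answer: 1110100000100 (7428)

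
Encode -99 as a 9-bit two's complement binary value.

1. Binary of +99:  001100011
2. Invert bits:     110011100
3. Add 1:           110011101

Answer: 110011101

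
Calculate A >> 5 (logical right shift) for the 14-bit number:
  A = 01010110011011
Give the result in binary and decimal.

Logical shift right by 5: drop the bottom 5 bit(s), prepend 5 zero(s) on the left.
  01010110011011  ->  keep [010101100], discard [11011], prepend 00000
= 00000010101100

Answer: 00000010101100 (172)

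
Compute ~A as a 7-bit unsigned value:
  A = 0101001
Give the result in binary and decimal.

Flip each bit (0->1, 1->0):
  0101001
  1010110

Answer: 1010110 (86)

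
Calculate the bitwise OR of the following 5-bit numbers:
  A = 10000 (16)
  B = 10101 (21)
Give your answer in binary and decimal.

Apply | to each column (1 where either bit is 1):
  10000
| 10101
-------
  10101

Answer: 10101 (21)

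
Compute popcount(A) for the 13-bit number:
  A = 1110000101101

1110000101101
1-bits at positions (from bit 0 = LSB): 0, 2, 3, 5, 10, 11, 12
Count = 7

Answer: 7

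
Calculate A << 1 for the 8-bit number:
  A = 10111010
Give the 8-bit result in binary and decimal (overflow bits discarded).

Shift left by 1: drop the top 1 bit(s), append 1 zero(s) on the right.
  10111010  ->  discard [1], keep [0111010], append 0
= 01110100

Answer: 01110100 (116)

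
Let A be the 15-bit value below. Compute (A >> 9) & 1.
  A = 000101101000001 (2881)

Bit 9 is the 10th from the right.
  000101101000001
       ^
That bit is 1.

Answer: 1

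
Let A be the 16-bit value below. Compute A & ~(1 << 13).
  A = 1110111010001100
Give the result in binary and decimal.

Mask = ~(1 << 13) = 1101111111111111
Bit 13 of A is 1, so AND-ing with the mask clears it to 0.
  1110111010001100
& 1101111111111111
------------------
  1100111010001100

Answer: 1100111010001100 (52876)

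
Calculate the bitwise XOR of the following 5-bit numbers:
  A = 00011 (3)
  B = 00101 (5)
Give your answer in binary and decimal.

Apply ^ to each column (1 where bits differ):
  00011
^ 00101
-------
  00110

Answer: 00110 (6)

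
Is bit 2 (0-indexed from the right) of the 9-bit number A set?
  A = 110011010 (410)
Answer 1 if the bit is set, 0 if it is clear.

Bit 2 is the 3rd from the right.
  110011010
        ^
That bit is 0.

Answer: 0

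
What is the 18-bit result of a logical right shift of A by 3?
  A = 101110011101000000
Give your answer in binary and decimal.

Logical shift right by 3: drop the bottom 3 bit(s), prepend 3 zero(s) on the left.
  101110011101000000  ->  keep [101110011101000], discard [000], prepend 000
= 000101110011101000

Answer: 000101110011101000 (23784)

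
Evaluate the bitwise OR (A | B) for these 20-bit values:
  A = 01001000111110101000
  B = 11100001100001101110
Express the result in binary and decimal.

Apply | to each column (1 where either bit is 1):
  01001000111110101000
| 11100001100001101110
----------------------
  11101001111111101110

Answer: 11101001111111101110 (958446)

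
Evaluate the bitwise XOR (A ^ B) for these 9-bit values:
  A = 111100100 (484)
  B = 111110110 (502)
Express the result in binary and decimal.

Apply ^ to each column (1 where bits differ):
  111100100
^ 111110110
-----------
  000010010

Answer: 000010010 (18)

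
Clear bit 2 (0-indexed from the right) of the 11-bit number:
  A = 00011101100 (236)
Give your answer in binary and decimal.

Mask = ~(1 << 2) = 11111111011
Bit 2 of A is 1, so AND-ing with the mask clears it to 0.
  00011101100
& 11111111011
-------------
  00011101000

Answer: 00011101000 (232)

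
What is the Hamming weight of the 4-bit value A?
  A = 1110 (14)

1110
1-bits at positions (from bit 0 = LSB): 1, 2, 3
Count = 3

Answer: 3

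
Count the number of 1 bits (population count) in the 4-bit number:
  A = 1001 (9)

1001
1-bits at positions (from bit 0 = LSB): 0, 3
Count = 2

Answer: 2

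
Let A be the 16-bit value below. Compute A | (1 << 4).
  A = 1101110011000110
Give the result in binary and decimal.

Mask = 1 << 4 = 0000000000010000
Bit 4 of A is 0, so OR-ing with the mask flips it to 1.
  1101110011000110
| 0000000000010000
------------------
  1101110011010110

Answer: 1101110011010110 (56534)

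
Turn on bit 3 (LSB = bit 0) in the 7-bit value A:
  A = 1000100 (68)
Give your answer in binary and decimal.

Mask = 1 << 3 = 0001000
Bit 3 of A is 0, so OR-ing with the mask flips it to 1.
  1000100
| 0001000
---------
  1001100

Answer: 1001100 (76)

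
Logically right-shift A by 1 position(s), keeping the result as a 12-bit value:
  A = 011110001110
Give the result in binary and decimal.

Logical shift right by 1: drop the bottom 1 bit(s), prepend 1 zero(s) on the left.
  011110001110  ->  keep [01111000111], discard [0], prepend 0
= 001111000111

Answer: 001111000111 (967)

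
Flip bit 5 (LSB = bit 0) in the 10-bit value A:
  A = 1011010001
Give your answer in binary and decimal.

Mask = 1 << 5 = 0000100000
Bit 5 of A is 0; XOR with the mask flips it to 1.
  1011010001
^ 0000100000
------------
  1011110001

Answer: 1011110001 (753)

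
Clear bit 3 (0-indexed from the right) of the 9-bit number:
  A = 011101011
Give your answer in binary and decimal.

Mask = ~(1 << 3) = 111110111
Bit 3 of A is 1, so AND-ing with the mask clears it to 0.
  011101011
& 111110111
-----------
  011100011

Answer: 011100011 (227)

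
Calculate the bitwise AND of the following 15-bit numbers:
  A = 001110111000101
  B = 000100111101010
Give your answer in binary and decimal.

Apply & to each column (1 only where both bits are 1):
  001110111000101
& 000100111101010
-----------------
  000100111000000

Answer: 000100111000000 (2496)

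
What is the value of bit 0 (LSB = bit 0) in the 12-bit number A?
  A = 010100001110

Bit 0 is the 1st from the right.
  010100001110
             ^
That bit is 0.

Answer: 0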